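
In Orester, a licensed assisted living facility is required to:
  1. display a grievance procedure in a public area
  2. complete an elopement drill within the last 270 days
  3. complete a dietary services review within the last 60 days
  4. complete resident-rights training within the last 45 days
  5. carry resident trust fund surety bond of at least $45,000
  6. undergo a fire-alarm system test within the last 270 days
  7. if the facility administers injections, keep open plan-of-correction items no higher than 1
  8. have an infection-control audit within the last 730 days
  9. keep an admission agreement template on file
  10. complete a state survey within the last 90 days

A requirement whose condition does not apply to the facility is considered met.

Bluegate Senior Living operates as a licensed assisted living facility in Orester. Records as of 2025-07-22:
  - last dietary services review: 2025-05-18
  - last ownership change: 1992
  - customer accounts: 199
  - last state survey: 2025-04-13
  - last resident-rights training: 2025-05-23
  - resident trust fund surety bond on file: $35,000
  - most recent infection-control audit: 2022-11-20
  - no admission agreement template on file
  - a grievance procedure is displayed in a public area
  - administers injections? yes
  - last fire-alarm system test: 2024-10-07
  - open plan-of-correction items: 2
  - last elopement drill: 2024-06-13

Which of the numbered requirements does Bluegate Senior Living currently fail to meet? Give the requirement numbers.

2, 3, 4, 5, 6, 7, 8, 9, 10

1. grievance procedure present → met
2. elopement drill 404 days ago vs limit 270 → not met
3. dietary services review 65 days ago vs limit 60 → not met
4. resident-rights training 60 days ago vs limit 45 → not met
5. resident trust fund surety bond $35,000 < $45,000 → not met
6. fire-alarm system test 288 days ago vs limit 270 → not met
7. condition 'administers injections' holds; open plan-of-correction items 2 > 1 → not met
8. infection-control audit 975 days ago vs limit 730 → not met
9. admission agreement template absent → not met
10. state survey 100 days ago vs limit 90 → not met
Not met: 2, 3, 4, 5, 6, 7, 8, 9, 10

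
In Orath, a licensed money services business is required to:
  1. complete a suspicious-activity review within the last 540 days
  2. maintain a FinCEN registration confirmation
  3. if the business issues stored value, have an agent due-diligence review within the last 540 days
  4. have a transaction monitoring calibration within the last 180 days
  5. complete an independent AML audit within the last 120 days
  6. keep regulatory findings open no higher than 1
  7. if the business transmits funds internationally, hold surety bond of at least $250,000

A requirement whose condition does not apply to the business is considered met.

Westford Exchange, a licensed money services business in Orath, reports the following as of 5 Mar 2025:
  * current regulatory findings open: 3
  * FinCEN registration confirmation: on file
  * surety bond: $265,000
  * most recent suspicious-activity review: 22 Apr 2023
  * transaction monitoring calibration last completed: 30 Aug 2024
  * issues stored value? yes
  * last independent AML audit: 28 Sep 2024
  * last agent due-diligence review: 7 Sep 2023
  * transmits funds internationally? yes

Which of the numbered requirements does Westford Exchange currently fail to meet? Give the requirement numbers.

1. suspicious-activity review 683 days ago vs limit 540 → not met
2. FinCEN registration confirmation present → met
3. condition 'issues stored value' holds; agent due-diligence review 545 days ago vs limit 540 → not met
4. transaction monitoring calibration 187 days ago vs limit 180 → not met
5. independent AML audit 158 days ago vs limit 120 → not met
6. regulatory findings open 3 > 1 → not met
7. condition 'transmits funds internationally' holds; surety bond $265,000 ≥ $250,000 → met
Not met: 1, 3, 4, 5, 6

1, 3, 4, 5, 6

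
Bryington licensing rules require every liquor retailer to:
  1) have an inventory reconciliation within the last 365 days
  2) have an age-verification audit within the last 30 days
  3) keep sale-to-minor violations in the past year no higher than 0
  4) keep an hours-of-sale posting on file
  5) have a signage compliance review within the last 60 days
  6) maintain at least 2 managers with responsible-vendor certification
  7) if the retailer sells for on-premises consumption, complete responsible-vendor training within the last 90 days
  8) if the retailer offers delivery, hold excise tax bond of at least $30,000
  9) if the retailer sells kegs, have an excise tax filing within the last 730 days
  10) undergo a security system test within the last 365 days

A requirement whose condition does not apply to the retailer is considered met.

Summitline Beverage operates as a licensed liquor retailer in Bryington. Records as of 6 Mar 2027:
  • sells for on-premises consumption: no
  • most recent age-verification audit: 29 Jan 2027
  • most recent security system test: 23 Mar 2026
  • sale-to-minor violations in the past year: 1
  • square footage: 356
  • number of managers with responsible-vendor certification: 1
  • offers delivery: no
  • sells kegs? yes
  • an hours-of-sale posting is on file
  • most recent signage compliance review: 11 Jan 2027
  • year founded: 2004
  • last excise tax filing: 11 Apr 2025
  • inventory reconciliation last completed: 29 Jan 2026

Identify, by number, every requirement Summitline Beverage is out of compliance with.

1, 2, 3, 6

1. inventory reconciliation 401 days ago vs limit 365 → not met
2. age-verification audit 36 days ago vs limit 30 → not met
3. sale-to-minor violations in the past year 1 > 0 → not met
4. hours-of-sale posting present → met
5. signage compliance review 54 days ago vs limit 60 → met
6. managers with responsible-vendor certification 1 < 2 → not met
7. condition 'sells for on-premises consumption' does not hold → requirement n/a → met
8. condition 'offers delivery' does not hold → requirement n/a → met
9. condition 'sells kegs' holds; excise tax filing 694 days ago vs limit 730 → met
10. security system test 348 days ago vs limit 365 → met
Not met: 1, 2, 3, 6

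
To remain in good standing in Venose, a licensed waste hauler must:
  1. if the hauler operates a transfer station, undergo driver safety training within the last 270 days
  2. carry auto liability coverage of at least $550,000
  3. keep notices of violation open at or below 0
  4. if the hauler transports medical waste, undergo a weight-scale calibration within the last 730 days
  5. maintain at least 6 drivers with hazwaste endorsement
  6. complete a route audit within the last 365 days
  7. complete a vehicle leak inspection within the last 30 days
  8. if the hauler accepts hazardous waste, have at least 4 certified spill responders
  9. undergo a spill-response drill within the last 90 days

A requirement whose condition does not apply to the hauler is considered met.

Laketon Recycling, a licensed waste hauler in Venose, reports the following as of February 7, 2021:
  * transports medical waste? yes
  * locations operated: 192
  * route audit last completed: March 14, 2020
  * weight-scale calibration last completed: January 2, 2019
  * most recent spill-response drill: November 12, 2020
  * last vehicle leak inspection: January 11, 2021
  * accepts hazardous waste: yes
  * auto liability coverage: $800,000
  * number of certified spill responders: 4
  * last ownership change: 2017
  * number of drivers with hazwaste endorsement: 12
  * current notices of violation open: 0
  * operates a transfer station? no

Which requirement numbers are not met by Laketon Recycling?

1. condition 'operates a transfer station' does not hold → requirement n/a → met
2. auto liability coverage $800,000 ≥ $550,000 → met
3. notices of violation open 0 ≤ 0 → met
4. condition 'transports medical waste' holds; weight-scale calibration 767 days ago vs limit 730 → not met
5. drivers with hazwaste endorsement 12 ≥ 6 → met
6. route audit 330 days ago vs limit 365 → met
7. vehicle leak inspection 27 days ago vs limit 30 → met
8. condition 'accepts hazardous waste' holds; certified spill responders 4 ≥ 4 → met
9. spill-response drill 87 days ago vs limit 90 → met
Not met: 4

4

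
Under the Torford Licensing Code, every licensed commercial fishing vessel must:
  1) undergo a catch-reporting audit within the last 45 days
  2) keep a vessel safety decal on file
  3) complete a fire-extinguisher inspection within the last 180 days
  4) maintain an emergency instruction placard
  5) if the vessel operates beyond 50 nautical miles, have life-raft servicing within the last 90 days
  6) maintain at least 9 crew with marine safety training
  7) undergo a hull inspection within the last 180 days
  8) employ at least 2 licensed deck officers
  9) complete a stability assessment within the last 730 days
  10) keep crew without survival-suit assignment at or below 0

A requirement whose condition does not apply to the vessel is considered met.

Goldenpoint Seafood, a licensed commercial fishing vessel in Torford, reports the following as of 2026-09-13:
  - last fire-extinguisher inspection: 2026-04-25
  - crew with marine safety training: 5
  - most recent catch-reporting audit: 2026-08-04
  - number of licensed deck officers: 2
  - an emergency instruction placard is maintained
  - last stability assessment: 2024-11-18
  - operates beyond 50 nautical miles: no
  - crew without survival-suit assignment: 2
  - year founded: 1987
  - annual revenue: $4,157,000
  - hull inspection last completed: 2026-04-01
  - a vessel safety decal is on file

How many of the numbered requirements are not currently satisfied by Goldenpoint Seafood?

1. catch-reporting audit 40 days ago vs limit 45 → met
2. vessel safety decal present → met
3. fire-extinguisher inspection 141 days ago vs limit 180 → met
4. emergency instruction placard present → met
5. condition 'operates beyond 50 nautical miles' does not hold → requirement n/a → met
6. crew with marine safety training 5 < 9 → not met
7. hull inspection 165 days ago vs limit 180 → met
8. licensed deck officers 2 ≥ 2 → met
9. stability assessment 664 days ago vs limit 730 → met
10. crew without survival-suit assignment 2 > 0 → not met
Not met: 2 of 10

2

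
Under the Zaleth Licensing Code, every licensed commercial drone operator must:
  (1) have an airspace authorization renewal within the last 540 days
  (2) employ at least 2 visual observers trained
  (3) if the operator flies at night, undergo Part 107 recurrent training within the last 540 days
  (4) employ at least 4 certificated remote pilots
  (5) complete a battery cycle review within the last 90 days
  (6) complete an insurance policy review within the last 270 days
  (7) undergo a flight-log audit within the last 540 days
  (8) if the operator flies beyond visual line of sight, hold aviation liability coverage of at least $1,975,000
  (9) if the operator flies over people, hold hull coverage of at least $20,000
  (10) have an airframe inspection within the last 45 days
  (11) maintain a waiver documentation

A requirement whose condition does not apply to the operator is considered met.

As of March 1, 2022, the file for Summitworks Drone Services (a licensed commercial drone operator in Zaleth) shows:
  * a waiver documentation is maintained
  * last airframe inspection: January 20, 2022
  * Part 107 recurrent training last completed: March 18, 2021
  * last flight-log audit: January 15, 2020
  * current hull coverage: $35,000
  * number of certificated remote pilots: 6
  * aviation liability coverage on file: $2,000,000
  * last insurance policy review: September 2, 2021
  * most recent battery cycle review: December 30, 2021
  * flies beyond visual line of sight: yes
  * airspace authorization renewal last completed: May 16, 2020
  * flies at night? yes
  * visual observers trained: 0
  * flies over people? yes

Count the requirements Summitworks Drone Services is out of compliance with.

1. airspace authorization renewal 654 days ago vs limit 540 → not met
2. visual observers trained 0 < 2 → not met
3. condition 'flies at night' holds; Part 107 recurrent training 348 days ago vs limit 540 → met
4. certificated remote pilots 6 ≥ 4 → met
5. battery cycle review 61 days ago vs limit 90 → met
6. insurance policy review 180 days ago vs limit 270 → met
7. flight-log audit 776 days ago vs limit 540 → not met
8. condition 'flies beyond visual line of sight' holds; aviation liability coverage $2,000,000 ≥ $1,975,000 → met
9. condition 'flies over people' holds; hull coverage $35,000 ≥ $20,000 → met
10. airframe inspection 40 days ago vs limit 45 → met
11. waiver documentation present → met
Not met: 3 of 11

3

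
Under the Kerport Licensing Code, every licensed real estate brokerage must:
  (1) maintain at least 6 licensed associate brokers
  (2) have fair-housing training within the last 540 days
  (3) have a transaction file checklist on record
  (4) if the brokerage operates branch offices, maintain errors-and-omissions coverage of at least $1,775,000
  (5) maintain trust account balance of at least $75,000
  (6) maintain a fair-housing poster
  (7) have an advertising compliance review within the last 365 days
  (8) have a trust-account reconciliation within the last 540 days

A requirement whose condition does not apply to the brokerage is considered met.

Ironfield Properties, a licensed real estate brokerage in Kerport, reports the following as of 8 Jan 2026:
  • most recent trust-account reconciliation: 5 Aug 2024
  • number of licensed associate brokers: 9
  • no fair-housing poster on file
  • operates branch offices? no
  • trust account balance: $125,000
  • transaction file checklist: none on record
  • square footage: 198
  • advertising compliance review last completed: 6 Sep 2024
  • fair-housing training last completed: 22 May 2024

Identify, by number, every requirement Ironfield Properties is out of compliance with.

2, 3, 6, 7

1. licensed associate brokers 9 ≥ 6 → met
2. fair-housing training 596 days ago vs limit 540 → not met
3. transaction file checklist absent → not met
4. condition 'operates branch offices' does not hold → requirement n/a → met
5. trust account balance $125,000 ≥ $75,000 → met
6. fair-housing poster absent → not met
7. advertising compliance review 489 days ago vs limit 365 → not met
8. trust-account reconciliation 521 days ago vs limit 540 → met
Not met: 2, 3, 6, 7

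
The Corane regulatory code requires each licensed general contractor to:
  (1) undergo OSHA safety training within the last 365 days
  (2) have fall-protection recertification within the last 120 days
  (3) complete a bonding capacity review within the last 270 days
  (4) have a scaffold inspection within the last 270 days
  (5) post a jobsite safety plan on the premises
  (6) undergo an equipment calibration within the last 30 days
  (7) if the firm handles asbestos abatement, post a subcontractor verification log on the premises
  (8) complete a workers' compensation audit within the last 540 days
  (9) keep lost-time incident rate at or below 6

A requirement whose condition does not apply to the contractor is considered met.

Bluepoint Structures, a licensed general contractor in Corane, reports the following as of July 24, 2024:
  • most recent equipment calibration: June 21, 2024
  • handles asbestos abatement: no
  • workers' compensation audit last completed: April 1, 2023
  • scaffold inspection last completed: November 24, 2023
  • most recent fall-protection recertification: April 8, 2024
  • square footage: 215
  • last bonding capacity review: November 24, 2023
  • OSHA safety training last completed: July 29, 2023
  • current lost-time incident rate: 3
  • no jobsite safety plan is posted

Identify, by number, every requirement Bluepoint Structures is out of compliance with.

1. OSHA safety training 361 days ago vs limit 365 → met
2. fall-protection recertification 107 days ago vs limit 120 → met
3. bonding capacity review 243 days ago vs limit 270 → met
4. scaffold inspection 243 days ago vs limit 270 → met
5. jobsite safety plan absent → not met
6. equipment calibration 33 days ago vs limit 30 → not met
7. condition 'handles asbestos abatement' does not hold → requirement n/a → met
8. workers' compensation audit 480 days ago vs limit 540 → met
9. lost-time incident rate 3 ≤ 6 → met
Not met: 5, 6

5, 6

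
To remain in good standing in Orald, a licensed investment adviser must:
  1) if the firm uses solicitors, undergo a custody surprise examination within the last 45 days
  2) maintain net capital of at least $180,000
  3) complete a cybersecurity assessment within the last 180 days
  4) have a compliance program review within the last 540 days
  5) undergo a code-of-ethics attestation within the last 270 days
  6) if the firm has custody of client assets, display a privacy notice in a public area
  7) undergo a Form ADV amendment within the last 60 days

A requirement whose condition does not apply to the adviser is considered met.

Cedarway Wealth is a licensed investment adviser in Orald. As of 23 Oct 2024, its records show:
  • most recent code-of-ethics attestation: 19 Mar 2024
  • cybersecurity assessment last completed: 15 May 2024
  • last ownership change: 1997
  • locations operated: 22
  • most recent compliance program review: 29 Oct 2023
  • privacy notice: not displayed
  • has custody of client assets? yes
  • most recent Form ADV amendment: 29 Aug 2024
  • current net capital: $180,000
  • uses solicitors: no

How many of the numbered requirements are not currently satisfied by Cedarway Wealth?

1

1. condition 'uses solicitors' does not hold → requirement n/a → met
2. net capital $180,000 ≥ $180,000 → met
3. cybersecurity assessment 161 days ago vs limit 180 → met
4. compliance program review 360 days ago vs limit 540 → met
5. code-of-ethics attestation 218 days ago vs limit 270 → met
6. condition 'has custody of client assets' holds; privacy notice absent → not met
7. Form ADV amendment 55 days ago vs limit 60 → met
Not met: 1 of 7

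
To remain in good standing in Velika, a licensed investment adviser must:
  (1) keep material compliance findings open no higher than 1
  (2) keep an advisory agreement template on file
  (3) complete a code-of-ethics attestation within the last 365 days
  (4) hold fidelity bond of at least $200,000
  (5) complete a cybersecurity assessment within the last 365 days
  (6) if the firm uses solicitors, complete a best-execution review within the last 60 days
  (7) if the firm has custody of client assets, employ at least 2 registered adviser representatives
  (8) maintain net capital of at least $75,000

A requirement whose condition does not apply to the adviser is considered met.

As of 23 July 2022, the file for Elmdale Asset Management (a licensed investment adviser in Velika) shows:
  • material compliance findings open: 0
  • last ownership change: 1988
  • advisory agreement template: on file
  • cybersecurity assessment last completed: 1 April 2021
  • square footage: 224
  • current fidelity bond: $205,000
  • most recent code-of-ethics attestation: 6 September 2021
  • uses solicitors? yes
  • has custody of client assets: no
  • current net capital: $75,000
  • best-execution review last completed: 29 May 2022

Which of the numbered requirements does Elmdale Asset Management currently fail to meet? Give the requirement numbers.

1. material compliance findings open 0 ≤ 1 → met
2. advisory agreement template present → met
3. code-of-ethics attestation 320 days ago vs limit 365 → met
4. fidelity bond $205,000 ≥ $200,000 → met
5. cybersecurity assessment 478 days ago vs limit 365 → not met
6. condition 'uses solicitors' holds; best-execution review 55 days ago vs limit 60 → met
7. condition 'has custody of client assets' does not hold → requirement n/a → met
8. net capital $75,000 ≥ $75,000 → met
Not met: 5

5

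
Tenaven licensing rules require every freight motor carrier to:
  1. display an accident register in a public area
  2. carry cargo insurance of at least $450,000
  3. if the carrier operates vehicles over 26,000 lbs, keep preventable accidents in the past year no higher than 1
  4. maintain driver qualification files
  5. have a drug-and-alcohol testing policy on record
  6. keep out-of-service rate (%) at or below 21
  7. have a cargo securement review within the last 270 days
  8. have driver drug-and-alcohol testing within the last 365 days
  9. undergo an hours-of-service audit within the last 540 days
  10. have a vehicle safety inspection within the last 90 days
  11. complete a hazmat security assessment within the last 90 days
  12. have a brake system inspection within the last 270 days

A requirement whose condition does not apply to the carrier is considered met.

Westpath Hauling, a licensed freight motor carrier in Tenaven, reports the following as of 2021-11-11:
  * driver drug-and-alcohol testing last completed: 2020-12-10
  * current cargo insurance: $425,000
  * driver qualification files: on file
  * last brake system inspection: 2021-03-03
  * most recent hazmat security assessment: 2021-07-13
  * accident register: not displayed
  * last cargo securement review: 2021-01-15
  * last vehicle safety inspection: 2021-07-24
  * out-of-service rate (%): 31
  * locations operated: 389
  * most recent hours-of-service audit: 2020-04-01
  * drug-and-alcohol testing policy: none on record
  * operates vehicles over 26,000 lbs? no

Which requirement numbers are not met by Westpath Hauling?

1, 2, 5, 6, 7, 9, 10, 11

1. accident register absent → not met
2. cargo insurance $425,000 < $450,000 → not met
3. condition 'operates vehicles over 26,000 lbs' does not hold → requirement n/a → met
4. driver qualification files present → met
5. drug-and-alcohol testing policy absent → not met
6. out-of-service rate (%) 31 > 21 → not met
7. cargo securement review 300 days ago vs limit 270 → not met
8. driver drug-and-alcohol testing 336 days ago vs limit 365 → met
9. hours-of-service audit 589 days ago vs limit 540 → not met
10. vehicle safety inspection 110 days ago vs limit 90 → not met
11. hazmat security assessment 121 days ago vs limit 90 → not met
12. brake system inspection 253 days ago vs limit 270 → met
Not met: 1, 2, 5, 6, 7, 9, 10, 11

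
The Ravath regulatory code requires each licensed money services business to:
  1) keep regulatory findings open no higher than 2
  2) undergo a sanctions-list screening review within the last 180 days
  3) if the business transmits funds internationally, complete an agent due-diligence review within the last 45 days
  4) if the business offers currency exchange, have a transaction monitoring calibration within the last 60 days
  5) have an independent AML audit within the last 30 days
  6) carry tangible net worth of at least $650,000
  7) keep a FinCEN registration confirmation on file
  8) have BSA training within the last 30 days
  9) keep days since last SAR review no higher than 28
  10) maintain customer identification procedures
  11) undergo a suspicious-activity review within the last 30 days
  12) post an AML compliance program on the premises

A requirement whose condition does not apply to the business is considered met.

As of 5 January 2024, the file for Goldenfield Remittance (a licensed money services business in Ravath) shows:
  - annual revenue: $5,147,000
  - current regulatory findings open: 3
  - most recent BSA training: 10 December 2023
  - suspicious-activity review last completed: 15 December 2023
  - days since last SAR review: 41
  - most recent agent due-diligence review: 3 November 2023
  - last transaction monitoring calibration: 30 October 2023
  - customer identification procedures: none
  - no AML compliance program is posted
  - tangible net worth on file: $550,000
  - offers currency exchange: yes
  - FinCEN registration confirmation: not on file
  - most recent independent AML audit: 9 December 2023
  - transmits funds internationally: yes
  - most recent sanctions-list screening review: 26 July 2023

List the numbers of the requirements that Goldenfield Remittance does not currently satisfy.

1, 3, 4, 6, 7, 9, 10, 12

1. regulatory findings open 3 > 2 → not met
2. sanctions-list screening review 163 days ago vs limit 180 → met
3. condition 'transmits funds internationally' holds; agent due-diligence review 63 days ago vs limit 45 → not met
4. condition 'offers currency exchange' holds; transaction monitoring calibration 67 days ago vs limit 60 → not met
5. independent AML audit 27 days ago vs limit 30 → met
6. tangible net worth $550,000 < $650,000 → not met
7. FinCEN registration confirmation absent → not met
8. BSA training 26 days ago vs limit 30 → met
9. days since last SAR review 41 > 28 → not met
10. customer identification procedures absent → not met
11. suspicious-activity review 21 days ago vs limit 30 → met
12. AML compliance program absent → not met
Not met: 1, 3, 4, 6, 7, 9, 10, 12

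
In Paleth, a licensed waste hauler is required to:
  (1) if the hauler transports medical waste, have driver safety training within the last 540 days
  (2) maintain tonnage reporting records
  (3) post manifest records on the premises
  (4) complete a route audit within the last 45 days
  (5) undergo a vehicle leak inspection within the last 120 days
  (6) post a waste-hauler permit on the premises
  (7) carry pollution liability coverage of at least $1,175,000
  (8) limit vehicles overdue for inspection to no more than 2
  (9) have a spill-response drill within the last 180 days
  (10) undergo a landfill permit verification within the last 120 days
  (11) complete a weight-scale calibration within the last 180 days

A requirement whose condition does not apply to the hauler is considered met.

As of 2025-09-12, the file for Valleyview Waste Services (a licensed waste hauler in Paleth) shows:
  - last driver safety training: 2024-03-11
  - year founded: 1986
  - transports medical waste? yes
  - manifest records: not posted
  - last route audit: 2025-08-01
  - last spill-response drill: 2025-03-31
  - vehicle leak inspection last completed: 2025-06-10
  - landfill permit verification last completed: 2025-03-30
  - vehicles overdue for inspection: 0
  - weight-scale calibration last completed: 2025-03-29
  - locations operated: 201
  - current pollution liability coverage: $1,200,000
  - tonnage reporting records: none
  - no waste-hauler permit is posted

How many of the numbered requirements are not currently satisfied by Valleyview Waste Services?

5

1. condition 'transports medical waste' holds; driver safety training 550 days ago vs limit 540 → not met
2. tonnage reporting records absent → not met
3. manifest records absent → not met
4. route audit 42 days ago vs limit 45 → met
5. vehicle leak inspection 94 days ago vs limit 120 → met
6. waste-hauler permit absent → not met
7. pollution liability coverage $1,200,000 ≥ $1,175,000 → met
8. vehicles overdue for inspection 0 ≤ 2 → met
9. spill-response drill 165 days ago vs limit 180 → met
10. landfill permit verification 166 days ago vs limit 120 → not met
11. weight-scale calibration 167 days ago vs limit 180 → met
Not met: 5 of 11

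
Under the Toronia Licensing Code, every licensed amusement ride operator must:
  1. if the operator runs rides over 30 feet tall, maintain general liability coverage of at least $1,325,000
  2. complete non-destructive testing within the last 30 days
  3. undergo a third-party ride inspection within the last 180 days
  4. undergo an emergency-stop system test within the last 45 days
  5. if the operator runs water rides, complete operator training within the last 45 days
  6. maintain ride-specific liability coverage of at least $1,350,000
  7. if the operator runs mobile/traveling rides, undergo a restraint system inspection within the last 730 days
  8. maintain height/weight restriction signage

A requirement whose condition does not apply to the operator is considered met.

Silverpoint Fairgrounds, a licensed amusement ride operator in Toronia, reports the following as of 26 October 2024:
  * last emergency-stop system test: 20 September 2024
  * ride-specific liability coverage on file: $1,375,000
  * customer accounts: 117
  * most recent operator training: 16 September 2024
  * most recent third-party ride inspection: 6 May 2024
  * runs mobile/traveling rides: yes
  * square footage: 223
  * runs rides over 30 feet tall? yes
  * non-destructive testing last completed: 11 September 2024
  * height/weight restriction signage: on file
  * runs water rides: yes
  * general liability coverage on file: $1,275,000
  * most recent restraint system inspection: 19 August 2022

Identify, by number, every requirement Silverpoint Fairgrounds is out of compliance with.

1, 2, 7

1. condition 'runs rides over 30 feet tall' holds; general liability coverage $1,275,000 < $1,325,000 → not met
2. non-destructive testing 45 days ago vs limit 30 → not met
3. third-party ride inspection 173 days ago vs limit 180 → met
4. emergency-stop system test 36 days ago vs limit 45 → met
5. condition 'runs water rides' holds; operator training 40 days ago vs limit 45 → met
6. ride-specific liability coverage $1,375,000 ≥ $1,350,000 → met
7. condition 'runs mobile/traveling rides' holds; restraint system inspection 799 days ago vs limit 730 → not met
8. height/weight restriction signage present → met
Not met: 1, 2, 7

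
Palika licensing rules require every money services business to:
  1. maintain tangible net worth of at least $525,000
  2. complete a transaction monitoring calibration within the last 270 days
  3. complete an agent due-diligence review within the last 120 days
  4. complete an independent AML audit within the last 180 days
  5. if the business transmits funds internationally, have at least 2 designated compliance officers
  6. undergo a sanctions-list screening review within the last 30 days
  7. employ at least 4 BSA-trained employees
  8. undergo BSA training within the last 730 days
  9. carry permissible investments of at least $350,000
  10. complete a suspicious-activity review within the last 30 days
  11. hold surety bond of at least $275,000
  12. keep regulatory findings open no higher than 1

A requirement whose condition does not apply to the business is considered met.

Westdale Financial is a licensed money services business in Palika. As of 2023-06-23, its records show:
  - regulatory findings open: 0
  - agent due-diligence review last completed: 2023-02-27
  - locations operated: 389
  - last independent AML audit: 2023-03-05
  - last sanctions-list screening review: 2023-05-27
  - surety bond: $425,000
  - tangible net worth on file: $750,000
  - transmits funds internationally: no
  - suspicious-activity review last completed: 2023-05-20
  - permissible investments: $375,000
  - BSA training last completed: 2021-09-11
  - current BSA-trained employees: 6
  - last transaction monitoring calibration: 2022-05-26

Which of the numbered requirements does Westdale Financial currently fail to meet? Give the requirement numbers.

1. tangible net worth $750,000 ≥ $525,000 → met
2. transaction monitoring calibration 393 days ago vs limit 270 → not met
3. agent due-diligence review 116 days ago vs limit 120 → met
4. independent AML audit 110 days ago vs limit 180 → met
5. condition 'transmits funds internationally' does not hold → requirement n/a → met
6. sanctions-list screening review 27 days ago vs limit 30 → met
7. BSA-trained employees 6 ≥ 4 → met
8. BSA training 650 days ago vs limit 730 → met
9. permissible investments $375,000 ≥ $350,000 → met
10. suspicious-activity review 34 days ago vs limit 30 → not met
11. surety bond $425,000 ≥ $275,000 → met
12. regulatory findings open 0 ≤ 1 → met
Not met: 2, 10

2, 10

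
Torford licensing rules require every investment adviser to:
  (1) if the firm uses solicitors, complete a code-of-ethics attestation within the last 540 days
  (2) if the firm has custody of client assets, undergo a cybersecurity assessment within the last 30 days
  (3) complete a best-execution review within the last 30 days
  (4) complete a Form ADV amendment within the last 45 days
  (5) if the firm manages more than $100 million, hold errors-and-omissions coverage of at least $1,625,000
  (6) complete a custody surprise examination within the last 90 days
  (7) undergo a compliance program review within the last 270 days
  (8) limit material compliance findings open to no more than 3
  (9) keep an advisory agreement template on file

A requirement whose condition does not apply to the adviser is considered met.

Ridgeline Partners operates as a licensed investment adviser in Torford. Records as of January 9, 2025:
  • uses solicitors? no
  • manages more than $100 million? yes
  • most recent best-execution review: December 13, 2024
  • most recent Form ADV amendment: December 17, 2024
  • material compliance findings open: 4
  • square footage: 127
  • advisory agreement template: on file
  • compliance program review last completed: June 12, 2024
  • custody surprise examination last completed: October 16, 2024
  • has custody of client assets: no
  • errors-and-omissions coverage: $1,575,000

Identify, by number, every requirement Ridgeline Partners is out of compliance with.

5, 8

1. condition 'uses solicitors' does not hold → requirement n/a → met
2. condition 'has custody of client assets' does not hold → requirement n/a → met
3. best-execution review 27 days ago vs limit 30 → met
4. Form ADV amendment 23 days ago vs limit 45 → met
5. condition 'manages more than $100 million' holds; errors-and-omissions coverage $1,575,000 < $1,625,000 → not met
6. custody surprise examination 85 days ago vs limit 90 → met
7. compliance program review 211 days ago vs limit 270 → met
8. material compliance findings open 4 > 3 → not met
9. advisory agreement template present → met
Not met: 5, 8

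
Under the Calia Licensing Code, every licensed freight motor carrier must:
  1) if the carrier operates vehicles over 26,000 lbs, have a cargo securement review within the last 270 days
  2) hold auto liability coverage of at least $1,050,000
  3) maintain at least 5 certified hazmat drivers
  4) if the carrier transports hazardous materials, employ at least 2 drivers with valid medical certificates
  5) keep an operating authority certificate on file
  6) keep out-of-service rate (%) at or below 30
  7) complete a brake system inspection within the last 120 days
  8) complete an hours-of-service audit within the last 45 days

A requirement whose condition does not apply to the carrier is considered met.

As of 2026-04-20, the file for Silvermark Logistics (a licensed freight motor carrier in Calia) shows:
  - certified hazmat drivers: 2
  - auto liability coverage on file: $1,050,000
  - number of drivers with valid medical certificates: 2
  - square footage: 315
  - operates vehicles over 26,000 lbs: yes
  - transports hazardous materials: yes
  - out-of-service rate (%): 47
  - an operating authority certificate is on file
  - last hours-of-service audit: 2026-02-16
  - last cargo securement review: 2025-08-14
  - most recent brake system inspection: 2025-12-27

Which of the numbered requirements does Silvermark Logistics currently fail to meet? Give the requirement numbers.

3, 6, 8

1. condition 'operates vehicles over 26,000 lbs' holds; cargo securement review 249 days ago vs limit 270 → met
2. auto liability coverage $1,050,000 ≥ $1,050,000 → met
3. certified hazmat drivers 2 < 5 → not met
4. condition 'transports hazardous materials' holds; drivers with valid medical certificates 2 ≥ 2 → met
5. operating authority certificate present → met
6. out-of-service rate (%) 47 > 30 → not met
7. brake system inspection 114 days ago vs limit 120 → met
8. hours-of-service audit 63 days ago vs limit 45 → not met
Not met: 3, 6, 8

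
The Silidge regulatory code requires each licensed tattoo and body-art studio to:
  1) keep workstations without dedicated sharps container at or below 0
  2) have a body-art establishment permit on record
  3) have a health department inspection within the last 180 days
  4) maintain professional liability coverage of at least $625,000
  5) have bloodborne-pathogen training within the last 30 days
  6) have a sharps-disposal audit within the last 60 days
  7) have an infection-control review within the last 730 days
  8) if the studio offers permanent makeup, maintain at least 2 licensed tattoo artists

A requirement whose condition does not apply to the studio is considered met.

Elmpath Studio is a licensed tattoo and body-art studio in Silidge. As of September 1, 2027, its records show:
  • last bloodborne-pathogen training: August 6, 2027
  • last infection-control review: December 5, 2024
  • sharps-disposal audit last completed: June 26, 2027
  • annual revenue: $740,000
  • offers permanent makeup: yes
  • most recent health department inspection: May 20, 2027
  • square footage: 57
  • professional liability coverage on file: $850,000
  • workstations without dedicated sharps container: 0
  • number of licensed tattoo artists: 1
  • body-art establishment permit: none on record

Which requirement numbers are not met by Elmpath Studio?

2, 6, 7, 8

1. workstations without dedicated sharps container 0 ≤ 0 → met
2. body-art establishment permit absent → not met
3. health department inspection 104 days ago vs limit 180 → met
4. professional liability coverage $850,000 ≥ $625,000 → met
5. bloodborne-pathogen training 26 days ago vs limit 30 → met
6. sharps-disposal audit 67 days ago vs limit 60 → not met
7. infection-control review 1000 days ago vs limit 730 → not met
8. condition 'offers permanent makeup' holds; licensed tattoo artists 1 < 2 → not met
Not met: 2, 6, 7, 8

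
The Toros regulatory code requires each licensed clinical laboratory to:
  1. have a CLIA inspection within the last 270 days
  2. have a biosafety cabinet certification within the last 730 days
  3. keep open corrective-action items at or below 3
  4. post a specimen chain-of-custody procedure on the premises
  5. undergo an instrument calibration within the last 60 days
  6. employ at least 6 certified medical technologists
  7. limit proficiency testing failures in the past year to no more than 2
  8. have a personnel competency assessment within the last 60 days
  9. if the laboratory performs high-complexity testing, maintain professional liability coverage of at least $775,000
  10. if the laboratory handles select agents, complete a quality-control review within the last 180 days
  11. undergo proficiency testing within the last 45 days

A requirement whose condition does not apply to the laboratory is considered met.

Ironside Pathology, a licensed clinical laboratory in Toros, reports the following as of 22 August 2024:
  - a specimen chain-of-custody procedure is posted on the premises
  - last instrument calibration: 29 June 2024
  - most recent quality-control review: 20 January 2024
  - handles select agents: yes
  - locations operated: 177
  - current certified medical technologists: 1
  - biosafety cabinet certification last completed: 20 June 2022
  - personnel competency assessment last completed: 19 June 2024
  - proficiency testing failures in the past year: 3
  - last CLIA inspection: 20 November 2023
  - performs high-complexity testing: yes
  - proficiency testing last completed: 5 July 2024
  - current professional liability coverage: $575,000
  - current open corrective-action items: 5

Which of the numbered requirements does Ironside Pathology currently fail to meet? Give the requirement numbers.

1, 2, 3, 6, 7, 8, 9, 10, 11

1. CLIA inspection 276 days ago vs limit 270 → not met
2. biosafety cabinet certification 794 days ago vs limit 730 → not met
3. open corrective-action items 5 > 3 → not met
4. specimen chain-of-custody procedure present → met
5. instrument calibration 54 days ago vs limit 60 → met
6. certified medical technologists 1 < 6 → not met
7. proficiency testing failures in the past year 3 > 2 → not met
8. personnel competency assessment 64 days ago vs limit 60 → not met
9. condition 'performs high-complexity testing' holds; professional liability coverage $575,000 < $775,000 → not met
10. condition 'handles select agents' holds; quality-control review 215 days ago vs limit 180 → not met
11. proficiency testing 48 days ago vs limit 45 → not met
Not met: 1, 2, 3, 6, 7, 8, 9, 10, 11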